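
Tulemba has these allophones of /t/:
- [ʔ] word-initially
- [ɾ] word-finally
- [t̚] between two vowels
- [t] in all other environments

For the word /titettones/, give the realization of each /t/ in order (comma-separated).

[ʔ], [t̚], [t], [t]

Occurrence 1 (position 1): word-initially → [ʔ].
Occurrence 2 (position 3): between two vowels → [t̚].
Occurrence 3 (position 5): no conditioning environment matches → elsewhere allophone [t].
Occurrence 4 (position 6): no conditioning environment matches → elsewhere allophone [t].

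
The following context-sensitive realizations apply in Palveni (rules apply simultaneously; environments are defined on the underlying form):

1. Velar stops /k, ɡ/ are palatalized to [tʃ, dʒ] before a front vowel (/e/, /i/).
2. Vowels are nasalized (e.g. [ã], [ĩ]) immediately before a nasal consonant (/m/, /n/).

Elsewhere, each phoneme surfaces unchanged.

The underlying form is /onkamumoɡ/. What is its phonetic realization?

/o/ — word-initial, before a nasal consonant — surfaces as [õ] (rule 2).
/n/ — not in any rule's target class → [n].
/k/ — between /n/ and /a/; rule 1 does not apply here → [k].
/a/ meets the environment for rule 2 (before a nasal consonant) → [ã].
/m/ (between /a/ and /u/) is unaffected → [m].
/u/ meets the environment for rule 2 (before a nasal consonant) → [ũ].
/m/ (between /u/ and /o/): no rule targets it → [m].
/o/ — between /m/ and /ɡ/; rule 2 does not apply here → [o].
/ɡ/ — word-final; rule 1 does not apply here → [ɡ].

[õnkãmũmoɡ]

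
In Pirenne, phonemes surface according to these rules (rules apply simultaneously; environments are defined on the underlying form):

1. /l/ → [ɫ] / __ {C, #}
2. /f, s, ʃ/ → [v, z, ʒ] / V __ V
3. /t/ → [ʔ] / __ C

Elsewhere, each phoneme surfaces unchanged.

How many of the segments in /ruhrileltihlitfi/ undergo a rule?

2

Segments that undergo a rule: /l/ → [ɫ] (rule 1); /t/ → [ʔ] (rule 3).
All other segments surface unchanged.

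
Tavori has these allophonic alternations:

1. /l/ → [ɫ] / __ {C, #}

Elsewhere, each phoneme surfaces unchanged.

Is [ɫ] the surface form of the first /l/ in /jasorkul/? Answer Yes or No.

Yes

/l/ (word-final): word-finally or immediately before a consonant, so rule 1 applies → [ɫ].
The actual realization is [ɫ], which matches [ɫ].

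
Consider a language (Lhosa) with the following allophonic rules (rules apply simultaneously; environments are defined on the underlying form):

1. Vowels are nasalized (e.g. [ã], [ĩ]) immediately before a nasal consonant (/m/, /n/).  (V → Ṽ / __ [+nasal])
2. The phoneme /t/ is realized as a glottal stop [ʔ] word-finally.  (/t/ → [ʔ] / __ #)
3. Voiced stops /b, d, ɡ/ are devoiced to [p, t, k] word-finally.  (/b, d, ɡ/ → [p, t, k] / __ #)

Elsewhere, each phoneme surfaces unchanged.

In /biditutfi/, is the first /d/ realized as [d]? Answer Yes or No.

/d/ — between /i/ and /i/; rule 3 does not apply here → [d].
The actual realization is [d], which matches [d].

Yes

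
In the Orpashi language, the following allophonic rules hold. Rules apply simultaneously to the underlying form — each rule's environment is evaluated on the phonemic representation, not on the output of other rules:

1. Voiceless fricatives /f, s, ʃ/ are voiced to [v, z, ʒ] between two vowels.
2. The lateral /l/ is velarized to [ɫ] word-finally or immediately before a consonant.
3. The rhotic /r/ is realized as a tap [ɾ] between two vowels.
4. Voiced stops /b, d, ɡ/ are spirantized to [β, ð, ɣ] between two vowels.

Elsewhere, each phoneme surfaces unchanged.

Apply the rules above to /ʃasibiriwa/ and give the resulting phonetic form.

/ʃ/ (word-initial): rule 1 targets it, but not between two vowels → unchanged [ʃ].
/a/ — not in any rule's target class → [a].
/s/ meets the environment for rule 1 (between two vowels) → [z].
/i/ (between /s/ and /b/): no rule targets it → [i].
/b/ (between /i/ and /i/) occurs between two vowels → [β] by rule 4.
/i/ stays [i].
/r/ — between /i/ and /i/, between two vowels — surfaces as [ɾ] (rule 3).
/i/ (between /r/ and /w/): no rule targets it → [i].
/w/ (between /i/ and /a/) is unaffected → [w].
/a/ — not in any rule's target class → [a].

[ʃaziβiɾiwa]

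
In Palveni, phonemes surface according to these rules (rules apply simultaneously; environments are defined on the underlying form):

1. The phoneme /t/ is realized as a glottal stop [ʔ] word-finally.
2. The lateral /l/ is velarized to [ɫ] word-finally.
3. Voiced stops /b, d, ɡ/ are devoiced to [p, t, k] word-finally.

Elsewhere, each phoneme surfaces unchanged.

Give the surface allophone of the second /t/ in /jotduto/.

[t]

/t/ (between /u/ and /o/) is in the target of rule 1 but the environment (word-finally) is not met → [t].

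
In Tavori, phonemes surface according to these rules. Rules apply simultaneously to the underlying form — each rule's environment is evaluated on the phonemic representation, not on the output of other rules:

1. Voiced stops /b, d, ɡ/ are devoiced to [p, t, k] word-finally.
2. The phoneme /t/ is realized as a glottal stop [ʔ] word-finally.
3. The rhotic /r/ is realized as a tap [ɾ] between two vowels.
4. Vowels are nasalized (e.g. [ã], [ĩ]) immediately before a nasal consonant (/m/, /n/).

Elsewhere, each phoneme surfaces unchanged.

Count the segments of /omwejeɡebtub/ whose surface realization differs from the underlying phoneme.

Segments that undergo a rule: /o/ → [õ] (rule 4); /b/ → [p] (rule 1).
All other segments surface unchanged.

2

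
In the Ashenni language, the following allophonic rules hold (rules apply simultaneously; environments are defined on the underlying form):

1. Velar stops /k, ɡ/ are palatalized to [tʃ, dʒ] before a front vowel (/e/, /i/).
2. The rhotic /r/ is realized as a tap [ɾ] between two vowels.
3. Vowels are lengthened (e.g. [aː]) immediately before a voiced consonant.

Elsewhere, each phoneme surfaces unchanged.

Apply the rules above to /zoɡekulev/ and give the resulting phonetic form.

[zoːdʒekuːleːv]

/z/ stays [z].
/o/ — between /z/ and /ɡ/, before a voiced consonant — surfaces as [oː] (rule 3).
/ɡ/ meets the environment for rule 1 (before a front vowel) → [dʒ].
/e/ (between /ɡ/ and /k/): rule 3 targets it, but not before a voiced consonant → unchanged [e].
/k/ (between /e/ and /u/): rule 1 targets it, but not before a front vowel → unchanged [k].
/u/ (between /k/ and /l/): before a voiced consonant, so rule 3 applies → [uː].
/l/ — not in any rule's target class → [l].
/e/ — between /l/ and /v/, before a voiced consonant — surfaces as [eː] (rule 3).
/v/ (word-final): no rule targets it → [v].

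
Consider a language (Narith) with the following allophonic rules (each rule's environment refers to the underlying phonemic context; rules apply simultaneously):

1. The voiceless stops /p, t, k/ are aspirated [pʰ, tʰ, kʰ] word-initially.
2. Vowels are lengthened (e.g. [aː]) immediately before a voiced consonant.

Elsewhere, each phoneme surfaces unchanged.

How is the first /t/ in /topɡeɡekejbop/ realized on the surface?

/t/ — word-initial, word-initially — surfaces as [tʰ] (rule 1).

[tʰ]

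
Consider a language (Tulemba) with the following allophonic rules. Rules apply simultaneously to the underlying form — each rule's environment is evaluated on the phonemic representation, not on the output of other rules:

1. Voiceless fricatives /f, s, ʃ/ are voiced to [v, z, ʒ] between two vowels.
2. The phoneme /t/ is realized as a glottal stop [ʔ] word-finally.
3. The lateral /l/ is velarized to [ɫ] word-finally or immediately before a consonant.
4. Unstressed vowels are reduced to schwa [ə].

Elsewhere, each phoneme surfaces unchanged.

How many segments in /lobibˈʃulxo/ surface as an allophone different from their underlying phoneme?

Segments that undergo a rule: /o/ → [ə] (rule 4); /i/ → [ə] (rule 4); /l/ → [ɫ] (rule 3); /o/ → [ə] (rule 4).
All other segments surface unchanged.

4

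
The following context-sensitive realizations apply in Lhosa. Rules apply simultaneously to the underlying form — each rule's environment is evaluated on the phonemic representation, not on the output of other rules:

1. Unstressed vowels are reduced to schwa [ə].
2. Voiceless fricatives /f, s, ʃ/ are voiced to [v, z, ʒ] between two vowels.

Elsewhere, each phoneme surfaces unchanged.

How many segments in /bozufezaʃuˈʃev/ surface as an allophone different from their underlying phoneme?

8

Segments that undergo a rule: /o/ → [ə] (rule 1); /u/ → [ə] (rule 1); /f/ → [v] (rule 2); /e/ → [ə] (rule 1); /a/ → [ə] (rule 1); /ʃ/ → [ʒ] (rule 2); /u/ → [ə] (rule 1); /ʃ/ → [ʒ] (rule 2).
All other segments surface unchanged.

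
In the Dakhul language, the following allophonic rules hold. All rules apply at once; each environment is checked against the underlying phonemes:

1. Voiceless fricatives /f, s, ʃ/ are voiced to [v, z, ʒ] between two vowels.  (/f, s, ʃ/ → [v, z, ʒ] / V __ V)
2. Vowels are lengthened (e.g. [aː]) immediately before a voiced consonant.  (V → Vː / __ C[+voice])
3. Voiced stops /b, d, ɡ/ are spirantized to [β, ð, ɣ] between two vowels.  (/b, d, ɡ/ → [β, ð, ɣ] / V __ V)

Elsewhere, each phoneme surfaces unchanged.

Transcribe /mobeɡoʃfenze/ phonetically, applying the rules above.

/m/ (word-initial) is unaffected → [m].
/o/ meets the environment for rule 2 (before a voiced consonant) → [oː].
/b/ — between /o/ and /e/, between two vowels — surfaces as [β] (rule 3).
/e/ — between /b/ and /ɡ/, before a voiced consonant — surfaces as [eː] (rule 2).
Rule 3 applies to /ɡ/ (between /e/ and /o/: between two vowels) → [ɣ].
/o/ (between /ɡ/ and /ʃ/) fails the environment for rule 2, so it stays [o].
/ʃ/ (between /o/ and /f/) is in the target of rule 1 but the environment (between two vowels) is not met → [ʃ].
/f/ — between /ʃ/ and /e/; rule 1 does not apply here → [f].
/e/ meets the environment for rule 2 (before a voiced consonant) → [eː].
/n/ (between /e/ and /z/): no rule targets it → [n].
/z/ stays [z].
/e/ (word-final): rule 2 targets it, but not before a voiced consonant → unchanged [e].

[moːβeːɣoʃfeːnze]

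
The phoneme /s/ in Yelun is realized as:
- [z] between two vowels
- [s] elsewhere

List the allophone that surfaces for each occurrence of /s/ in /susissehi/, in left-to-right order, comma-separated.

[s], [z], [s], [s]

Occurrence 1 (position 1): no conditioning environment matches → elsewhere allophone [s].
Occurrence 2 (position 3): between two vowels → [z].
Occurrence 3 (position 5): no conditioning environment matches → elsewhere allophone [s].
Occurrence 4 (position 6): no conditioning environment matches → elsewhere allophone [s].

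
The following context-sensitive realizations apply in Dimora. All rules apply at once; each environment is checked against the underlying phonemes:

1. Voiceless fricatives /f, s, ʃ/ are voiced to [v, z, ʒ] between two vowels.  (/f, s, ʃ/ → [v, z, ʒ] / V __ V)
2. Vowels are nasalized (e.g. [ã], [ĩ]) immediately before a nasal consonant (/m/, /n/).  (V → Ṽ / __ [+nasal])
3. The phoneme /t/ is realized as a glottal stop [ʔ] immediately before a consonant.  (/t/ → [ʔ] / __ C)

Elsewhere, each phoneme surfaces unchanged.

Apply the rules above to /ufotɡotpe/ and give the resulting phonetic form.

/u/ (word-initial): rule 2 targets it, but not before a nasal consonant → unchanged [u].
Rule 1 applies to /f/ (between /u/ and /o/: between two vowels) → [v].
/o/ — between /f/ and /t/; rule 2 does not apply here → [o].
/t/ — between /o/ and /ɡ/, immediately before a consonant — surfaces as [ʔ] (rule 3).
/o/ (between /ɡ/ and /t/) is in the target of rule 2 but the environment (before a nasal consonant) is not met → [o].
/t/ meets the environment for rule 3 (immediately before a consonant) → [ʔ].
/e/ (word-final): rule 2 targets it, but not before a nasal consonant → unchanged [e].

[uvoʔɡoʔpe]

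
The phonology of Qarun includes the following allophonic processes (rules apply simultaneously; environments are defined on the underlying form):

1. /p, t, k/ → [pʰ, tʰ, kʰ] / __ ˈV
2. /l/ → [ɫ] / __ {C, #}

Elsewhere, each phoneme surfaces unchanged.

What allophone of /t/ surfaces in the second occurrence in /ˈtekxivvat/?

[t]

/t/ (word-final): rule 1 targets it, but not immediately before a stressed vowel → unchanged [t].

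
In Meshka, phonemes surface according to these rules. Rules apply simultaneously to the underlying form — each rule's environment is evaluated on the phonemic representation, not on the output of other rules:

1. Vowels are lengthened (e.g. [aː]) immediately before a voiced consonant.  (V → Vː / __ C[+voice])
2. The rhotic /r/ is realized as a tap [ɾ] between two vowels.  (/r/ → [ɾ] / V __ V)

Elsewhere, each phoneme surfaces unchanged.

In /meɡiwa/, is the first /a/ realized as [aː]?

/a/ (word-final) fails the environment for rule 1, so it stays [a].
The actual realization is [a], not [aː].

No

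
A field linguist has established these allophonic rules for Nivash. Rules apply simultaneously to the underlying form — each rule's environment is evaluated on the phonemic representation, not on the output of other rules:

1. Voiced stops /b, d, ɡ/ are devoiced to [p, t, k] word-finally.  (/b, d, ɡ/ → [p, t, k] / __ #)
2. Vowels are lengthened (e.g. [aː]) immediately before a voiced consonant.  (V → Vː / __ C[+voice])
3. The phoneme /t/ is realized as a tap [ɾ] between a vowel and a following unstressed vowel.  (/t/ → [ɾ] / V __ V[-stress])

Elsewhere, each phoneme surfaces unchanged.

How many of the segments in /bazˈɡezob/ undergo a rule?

4

Segments that undergo a rule: /a/ → [aː] (rule 2); /e/ → [eː] (rule 2); /o/ → [oː] (rule 2); /b/ → [p] (rule 1).
All other segments surface unchanged.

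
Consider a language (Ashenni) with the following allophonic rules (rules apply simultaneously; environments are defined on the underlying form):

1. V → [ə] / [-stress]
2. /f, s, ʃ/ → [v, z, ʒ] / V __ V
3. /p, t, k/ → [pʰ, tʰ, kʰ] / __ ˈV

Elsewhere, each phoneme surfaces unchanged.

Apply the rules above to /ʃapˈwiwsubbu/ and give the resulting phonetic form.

/ʃ/ (word-initial): rule 2 targets it, but not between two vowels → unchanged [ʃ].
/a/ — between /ʃ/ and /p/, in an unstressed syllable — surfaces as [ə] (rule 1).
/p/ — between /a/ and /w/; rule 3 does not apply here → [p].
/w/ (between /p/ and /i/) is unaffected → [w].
/i/ (between /w/ and /w/) fails the environment for rule 1, so it stays [i].
/w/ (between /i/ and /s/) is unaffected → [w].
/s/ (between /w/ and /u/) is in the target of rule 2 but the environment (between two vowels) is not met → [s].
/u/ — between /s/ and /b/, in an unstressed syllable — surfaces as [ə] (rule 1).
/b/ (between /u/ and /b/): no rule targets it → [b].
/b/ (between /b/ and /u/): no rule targets it → [b].
/u/ — word-final, in an unstressed syllable — surfaces as [ə] (rule 1).

[ʃəpˈwiwsəbbə]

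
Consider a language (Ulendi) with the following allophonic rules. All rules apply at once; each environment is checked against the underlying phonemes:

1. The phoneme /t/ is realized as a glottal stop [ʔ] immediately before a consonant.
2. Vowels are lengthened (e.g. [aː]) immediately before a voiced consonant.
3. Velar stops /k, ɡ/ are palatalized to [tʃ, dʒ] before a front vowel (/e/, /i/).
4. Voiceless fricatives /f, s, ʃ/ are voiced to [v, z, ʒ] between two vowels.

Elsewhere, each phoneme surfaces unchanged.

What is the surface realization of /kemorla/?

Rule 3 applies to /k/ (word-initial: before a front vowel) → [tʃ].
Rule 2 applies to /e/ (between /k/ and /m/: before a voiced consonant) → [eː].
/m/ (between /e/ and /o/): no rule targets it → [m].
/o/ — between /m/ and /r/, before a voiced consonant — surfaces as [oː] (rule 2).
/r/ — not in any rule's target class → [r].
/l/ (between /r/ and /a/) is unaffected → [l].
/a/ — word-final; rule 2 does not apply here → [a].

[tʃeːmoːrla]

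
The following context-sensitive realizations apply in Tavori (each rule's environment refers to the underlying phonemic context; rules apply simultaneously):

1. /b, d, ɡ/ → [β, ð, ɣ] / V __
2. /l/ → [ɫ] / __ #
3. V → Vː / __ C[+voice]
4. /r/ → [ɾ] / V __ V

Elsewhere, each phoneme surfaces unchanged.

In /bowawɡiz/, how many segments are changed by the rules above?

3

Segments that undergo a rule: /o/ → [oː] (rule 3); /a/ → [aː] (rule 3); /i/ → [iː] (rule 3).
All other segments surface unchanged.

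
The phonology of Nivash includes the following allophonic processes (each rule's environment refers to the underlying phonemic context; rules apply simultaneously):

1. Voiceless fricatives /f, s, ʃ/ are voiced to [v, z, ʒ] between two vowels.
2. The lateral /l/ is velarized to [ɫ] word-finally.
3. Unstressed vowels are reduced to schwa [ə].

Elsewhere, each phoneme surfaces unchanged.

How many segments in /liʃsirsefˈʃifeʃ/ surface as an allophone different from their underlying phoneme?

Segments that undergo a rule: /i/ → [ə] (rule 3); /i/ → [ə] (rule 3); /e/ → [ə] (rule 3); /f/ → [v] (rule 1); /e/ → [ə] (rule 3).
All other segments surface unchanged.

5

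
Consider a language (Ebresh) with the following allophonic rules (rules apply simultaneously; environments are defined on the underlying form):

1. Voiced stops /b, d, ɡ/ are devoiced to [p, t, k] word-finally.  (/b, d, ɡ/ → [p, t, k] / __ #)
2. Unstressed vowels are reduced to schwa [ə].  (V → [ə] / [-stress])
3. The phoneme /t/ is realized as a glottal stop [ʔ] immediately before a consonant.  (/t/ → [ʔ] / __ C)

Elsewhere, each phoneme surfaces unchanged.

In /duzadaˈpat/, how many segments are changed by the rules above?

Segments that undergo a rule: /u/ → [ə] (rule 2); /a/ → [ə] (rule 2); /a/ → [ə] (rule 2).
All other segments surface unchanged.

3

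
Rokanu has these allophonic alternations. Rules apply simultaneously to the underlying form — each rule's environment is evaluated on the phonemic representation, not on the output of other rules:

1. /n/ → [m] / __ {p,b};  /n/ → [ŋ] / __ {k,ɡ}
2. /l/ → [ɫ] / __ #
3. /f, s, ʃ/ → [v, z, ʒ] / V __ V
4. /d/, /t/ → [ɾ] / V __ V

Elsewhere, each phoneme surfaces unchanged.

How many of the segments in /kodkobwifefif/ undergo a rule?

2

Segments that undergo a rule: /f/ → [v] (rule 3); /f/ → [v] (rule 3).
All other segments surface unchanged.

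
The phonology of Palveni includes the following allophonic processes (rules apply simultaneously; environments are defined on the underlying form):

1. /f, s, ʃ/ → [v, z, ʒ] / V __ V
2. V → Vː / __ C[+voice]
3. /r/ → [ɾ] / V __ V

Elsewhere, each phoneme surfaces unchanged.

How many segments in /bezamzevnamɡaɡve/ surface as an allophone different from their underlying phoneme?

Segments that undergo a rule: /e/ → [eː] (rule 2); /a/ → [aː] (rule 2); /e/ → [eː] (rule 2); /a/ → [aː] (rule 2); /a/ → [aː] (rule 2).
All other segments surface unchanged.

5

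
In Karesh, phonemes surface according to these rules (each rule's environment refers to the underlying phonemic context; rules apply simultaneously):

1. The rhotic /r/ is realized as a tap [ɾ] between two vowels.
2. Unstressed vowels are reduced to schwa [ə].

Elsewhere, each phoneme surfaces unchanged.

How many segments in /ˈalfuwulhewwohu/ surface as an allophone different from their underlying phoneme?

Segments that undergo a rule: /u/ → [ə] (rule 2); /u/ → [ə] (rule 2); /e/ → [ə] (rule 2); /o/ → [ə] (rule 2); /u/ → [ə] (rule 2).
All other segments surface unchanged.

5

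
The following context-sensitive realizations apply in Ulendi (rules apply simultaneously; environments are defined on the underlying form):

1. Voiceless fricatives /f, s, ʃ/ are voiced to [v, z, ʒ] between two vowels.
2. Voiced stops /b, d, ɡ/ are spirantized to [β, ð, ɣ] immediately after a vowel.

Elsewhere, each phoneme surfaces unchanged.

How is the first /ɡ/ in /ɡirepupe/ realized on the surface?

/ɡ/ — word-initial; rule 2 does not apply here → [ɡ].

[ɡ]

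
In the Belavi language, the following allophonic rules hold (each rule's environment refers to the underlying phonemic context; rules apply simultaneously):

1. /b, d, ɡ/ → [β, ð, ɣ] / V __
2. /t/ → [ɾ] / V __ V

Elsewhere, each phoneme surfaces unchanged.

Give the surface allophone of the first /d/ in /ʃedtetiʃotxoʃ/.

/d/ (between /e/ and /t/) occurs immediately after a vowel → [ð] by rule 1.

[ð]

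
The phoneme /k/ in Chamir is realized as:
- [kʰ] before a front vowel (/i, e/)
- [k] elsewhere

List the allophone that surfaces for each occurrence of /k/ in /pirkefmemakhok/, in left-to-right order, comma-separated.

[kʰ], [k], [k]

Occurrence 1 (position 4): before a front vowel (/i, e/) → [kʰ].
Occurrence 2 (position 11): no conditioning environment matches → elsewhere allophone [k].
Occurrence 3 (position 14): no conditioning environment matches → elsewhere allophone [k].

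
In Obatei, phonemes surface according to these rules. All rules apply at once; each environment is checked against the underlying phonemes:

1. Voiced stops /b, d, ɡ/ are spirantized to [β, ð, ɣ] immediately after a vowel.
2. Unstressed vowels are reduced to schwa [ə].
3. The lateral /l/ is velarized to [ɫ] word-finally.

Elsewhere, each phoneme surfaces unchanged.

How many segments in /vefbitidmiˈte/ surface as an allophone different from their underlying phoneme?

Segments that undergo a rule: /e/ → [ə] (rule 2); /i/ → [ə] (rule 2); /i/ → [ə] (rule 2); /d/ → [ð] (rule 1); /i/ → [ə] (rule 2).
All other segments surface unchanged.

5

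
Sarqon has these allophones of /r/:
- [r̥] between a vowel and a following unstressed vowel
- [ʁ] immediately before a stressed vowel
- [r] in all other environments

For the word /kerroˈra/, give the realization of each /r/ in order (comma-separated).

Occurrence 1 (position 3): no conditioning environment matches → elsewhere allophone [r].
Occurrence 2 (position 4): no conditioning environment matches → elsewhere allophone [r].
Occurrence 3 (position 6): immediately before a stressed vowel → [ʁ].

[r], [r], [ʁ]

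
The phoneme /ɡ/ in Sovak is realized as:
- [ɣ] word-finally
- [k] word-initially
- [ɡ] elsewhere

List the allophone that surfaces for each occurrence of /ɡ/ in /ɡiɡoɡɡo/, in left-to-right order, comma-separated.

[k], [ɡ], [ɡ], [ɡ]

Occurrence 1 (position 1): word-initially → [k].
Occurrence 2 (position 3): no conditioning environment matches → elsewhere allophone [ɡ].
Occurrence 3 (position 5): no conditioning environment matches → elsewhere allophone [ɡ].
Occurrence 4 (position 6): no conditioning environment matches → elsewhere allophone [ɡ].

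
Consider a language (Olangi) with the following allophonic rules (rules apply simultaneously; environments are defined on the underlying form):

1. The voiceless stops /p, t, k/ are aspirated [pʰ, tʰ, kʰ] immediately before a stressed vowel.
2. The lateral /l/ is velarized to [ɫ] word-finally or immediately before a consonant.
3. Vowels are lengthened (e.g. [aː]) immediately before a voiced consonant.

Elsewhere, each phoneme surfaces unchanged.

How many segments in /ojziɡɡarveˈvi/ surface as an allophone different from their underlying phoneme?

Segments that undergo a rule: /o/ → [oː] (rule 3); /i/ → [iː] (rule 3); /a/ → [aː] (rule 3); /e/ → [eː] (rule 3).
All other segments surface unchanged.

4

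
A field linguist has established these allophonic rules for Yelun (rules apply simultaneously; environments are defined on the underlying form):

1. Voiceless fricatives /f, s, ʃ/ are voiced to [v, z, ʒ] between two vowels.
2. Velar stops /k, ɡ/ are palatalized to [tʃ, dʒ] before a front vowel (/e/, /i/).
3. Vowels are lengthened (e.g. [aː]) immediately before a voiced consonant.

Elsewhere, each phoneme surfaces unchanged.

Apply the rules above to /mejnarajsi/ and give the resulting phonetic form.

/m/ (word-initial): no rule targets it → [m].
Rule 3 applies to /e/ (between /m/ and /j/: before a voiced consonant) → [eː].
/j/ (between /e/ and /n/) is unaffected → [j].
/n/ stays [n].
/a/ (between /n/ and /r/) occurs before a voiced consonant → [aː] by rule 3.
/r/ (between /a/ and /a/): no rule targets it → [r].
/a/ (between /r/ and /j/) occurs before a voiced consonant → [aː] by rule 3.
/j/ (between /a/ and /s/): no rule targets it → [j].
/s/ — between /j/ and /i/; rule 1 does not apply here → [s].
/i/ (word-final) fails the environment for rule 3, so it stays [i].

[meːjnaːraːjsi]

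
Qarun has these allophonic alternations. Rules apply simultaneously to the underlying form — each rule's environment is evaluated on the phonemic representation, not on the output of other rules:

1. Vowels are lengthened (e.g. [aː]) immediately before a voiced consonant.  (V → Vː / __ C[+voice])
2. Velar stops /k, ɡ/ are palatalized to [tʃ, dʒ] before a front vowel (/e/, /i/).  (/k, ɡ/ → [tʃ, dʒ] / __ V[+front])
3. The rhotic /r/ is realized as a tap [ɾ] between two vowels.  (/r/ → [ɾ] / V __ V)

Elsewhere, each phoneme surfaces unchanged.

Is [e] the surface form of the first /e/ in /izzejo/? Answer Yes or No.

No

/e/ (between /z/ and /j/) occurs before a voiced consonant → [eː] by rule 1.
The actual realization is [eː], not [e].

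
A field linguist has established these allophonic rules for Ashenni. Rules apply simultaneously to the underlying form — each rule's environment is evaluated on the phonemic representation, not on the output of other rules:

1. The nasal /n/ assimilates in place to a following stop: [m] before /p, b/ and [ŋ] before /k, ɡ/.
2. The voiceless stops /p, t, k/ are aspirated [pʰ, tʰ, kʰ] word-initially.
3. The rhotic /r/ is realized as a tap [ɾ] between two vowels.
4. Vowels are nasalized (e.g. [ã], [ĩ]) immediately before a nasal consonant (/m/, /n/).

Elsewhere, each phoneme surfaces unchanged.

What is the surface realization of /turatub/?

[tʰuɾatub]

/t/ — word-initial, word-initially — surfaces as [tʰ] (rule 2).
/u/ — between /t/ and /r/; rule 4 does not apply here → [u].
Rule 3 applies to /r/ (between /u/ and /a/: between two vowels) → [ɾ].
/a/ (between /r/ and /t/): rule 4 targets it, but not before a nasal consonant → unchanged [a].
/t/ — between /a/ and /u/; rule 2 does not apply here → [t].
/u/ (between /t/ and /b/): rule 4 targets it, but not before a nasal consonant → unchanged [u].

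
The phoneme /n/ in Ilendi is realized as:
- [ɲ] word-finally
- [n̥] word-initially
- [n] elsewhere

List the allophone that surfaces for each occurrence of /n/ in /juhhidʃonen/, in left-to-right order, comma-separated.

[n], [ɲ]

Occurrence 1 (position 9): no conditioning environment matches → elsewhere allophone [n].
Occurrence 2 (position 11): word-finally → [ɲ].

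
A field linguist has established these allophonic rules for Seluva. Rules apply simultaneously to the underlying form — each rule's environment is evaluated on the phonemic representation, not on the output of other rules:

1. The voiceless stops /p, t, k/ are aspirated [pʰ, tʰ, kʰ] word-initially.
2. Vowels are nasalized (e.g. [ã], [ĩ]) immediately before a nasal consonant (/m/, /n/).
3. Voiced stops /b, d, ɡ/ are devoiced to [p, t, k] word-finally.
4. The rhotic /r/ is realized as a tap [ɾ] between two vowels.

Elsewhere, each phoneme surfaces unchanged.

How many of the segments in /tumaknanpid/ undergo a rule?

4

Segments that undergo a rule: /t/ → [tʰ] (rule 1); /u/ → [ũ] (rule 2); /a/ → [ã] (rule 2); /d/ → [t] (rule 3).
All other segments surface unchanged.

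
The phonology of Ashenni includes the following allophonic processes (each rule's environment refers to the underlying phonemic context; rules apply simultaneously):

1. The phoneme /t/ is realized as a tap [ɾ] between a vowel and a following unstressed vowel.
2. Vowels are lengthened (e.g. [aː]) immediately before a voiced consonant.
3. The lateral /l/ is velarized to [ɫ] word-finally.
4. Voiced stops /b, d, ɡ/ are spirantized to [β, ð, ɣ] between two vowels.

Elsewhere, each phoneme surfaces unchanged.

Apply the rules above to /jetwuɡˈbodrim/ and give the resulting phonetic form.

/j/ (word-initial): no rule targets it → [j].
/e/ (between /j/ and /t/) fails the environment for rule 2, so it stays [e].
/t/ (between /e/ and /w/) fails the environment for rule 1, so it stays [t].
/w/ (between /t/ and /u/): no rule targets it → [w].
Rule 2 applies to /u/ (between /w/ and /ɡ/: before a voiced consonant) → [uː].
/ɡ/ (between /u/ and /b/): rule 4 targets it, but not between two vowels → unchanged [ɡ].
/b/ (between /ɡ/ and /o/): rule 4 targets it, but not between two vowels → unchanged [b].
/o/ (between /b/ and /d/) occurs before a voiced consonant → [oː] by rule 2.
/d/ (between /o/ and /r/): rule 4 targets it, but not between two vowels → unchanged [d].
/r/ (between /d/ and /i/) is unaffected → [r].
/i/ (between /r/ and /m/) occurs before a voiced consonant → [iː] by rule 2.
/m/ (word-final) is unaffected → [m].

[jetwuːɡˈboːdriːm]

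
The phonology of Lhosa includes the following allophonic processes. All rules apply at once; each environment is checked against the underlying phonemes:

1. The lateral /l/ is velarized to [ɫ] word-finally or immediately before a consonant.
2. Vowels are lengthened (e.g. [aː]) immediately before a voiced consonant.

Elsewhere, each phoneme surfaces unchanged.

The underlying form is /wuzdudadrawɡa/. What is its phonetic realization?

/w/ (word-initial) is unaffected → [w].
/u/ meets the environment for rule 2 (before a voiced consonant) → [uː].
/z/ (between /u/ and /d/) is unaffected → [z].
/d/ — not in any rule's target class → [d].
/u/ (between /d/ and /d/) occurs before a voiced consonant → [uː] by rule 2.
/d/ stays [d].
Rule 2 applies to /a/ (between /d/ and /d/: before a voiced consonant) → [aː].
/d/ (between /a/ and /r/): no rule targets it → [d].
/r/ stays [r].
/a/ — between /r/ and /w/, before a voiced consonant — surfaces as [aː] (rule 2).
/w/ — not in any rule's target class → [w].
/ɡ/ (between /w/ and /a/): no rule targets it → [ɡ].
/a/ — word-final; rule 2 does not apply here → [a].

[wuːzduːdaːdraːwɡa]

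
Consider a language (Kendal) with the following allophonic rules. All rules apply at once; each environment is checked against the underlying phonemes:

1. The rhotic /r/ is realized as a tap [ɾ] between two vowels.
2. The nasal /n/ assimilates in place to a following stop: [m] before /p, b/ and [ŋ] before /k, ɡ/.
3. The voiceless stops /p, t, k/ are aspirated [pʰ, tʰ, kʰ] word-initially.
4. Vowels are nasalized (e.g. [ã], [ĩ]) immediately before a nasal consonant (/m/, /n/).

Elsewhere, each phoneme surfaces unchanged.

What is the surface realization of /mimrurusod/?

/m/ — not in any rule's target class → [m].
/i/ (between /m/ and /m/) occurs before a nasal consonant → [ĩ] by rule 4.
/m/ — not in any rule's target class → [m].
/r/ (between /m/ and /u/) fails the environment for rule 1, so it stays [r].
/u/ (between /r/ and /r/) fails the environment for rule 4, so it stays [u].
/r/ (between /u/ and /u/) occurs between two vowels → [ɾ] by rule 1.
/u/ (between /r/ and /s/) is in the target of rule 4 but the environment (before a nasal consonant) is not met → [u].
/s/ (between /u/ and /o/) is unaffected → [s].
/o/ (between /s/ and /d/) is in the target of rule 4 but the environment (before a nasal consonant) is not met → [o].
/d/ (word-final) is unaffected → [d].

[mĩmruɾusod]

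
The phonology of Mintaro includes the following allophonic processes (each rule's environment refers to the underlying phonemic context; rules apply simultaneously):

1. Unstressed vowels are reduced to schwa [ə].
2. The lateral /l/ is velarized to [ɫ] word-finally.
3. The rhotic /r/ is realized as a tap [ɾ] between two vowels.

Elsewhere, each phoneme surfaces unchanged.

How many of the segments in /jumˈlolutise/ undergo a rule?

4

Segments that undergo a rule: /u/ → [ə] (rule 1); /u/ → [ə] (rule 1); /i/ → [ə] (rule 1); /e/ → [ə] (rule 1).
All other segments surface unchanged.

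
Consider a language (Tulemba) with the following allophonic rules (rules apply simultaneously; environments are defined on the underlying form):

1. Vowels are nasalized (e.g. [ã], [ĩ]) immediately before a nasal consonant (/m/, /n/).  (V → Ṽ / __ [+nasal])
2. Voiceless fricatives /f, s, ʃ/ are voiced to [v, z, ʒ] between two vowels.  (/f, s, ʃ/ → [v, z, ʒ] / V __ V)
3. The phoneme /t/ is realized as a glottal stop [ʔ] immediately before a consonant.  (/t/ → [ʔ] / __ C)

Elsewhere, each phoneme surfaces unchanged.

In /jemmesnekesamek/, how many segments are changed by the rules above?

3

Segments that undergo a rule: /e/ → [ẽ] (rule 1); /s/ → [z] (rule 2); /a/ → [ã] (rule 1).
All other segments surface unchanged.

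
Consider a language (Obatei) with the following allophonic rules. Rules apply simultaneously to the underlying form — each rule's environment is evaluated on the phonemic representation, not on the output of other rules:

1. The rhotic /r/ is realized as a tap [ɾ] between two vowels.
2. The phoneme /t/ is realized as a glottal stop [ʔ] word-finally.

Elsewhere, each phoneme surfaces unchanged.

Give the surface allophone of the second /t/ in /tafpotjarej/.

/t/ (between /o/ and /j/) is in the target of rule 2 but the environment (word-finally) is not met → [t].

[t]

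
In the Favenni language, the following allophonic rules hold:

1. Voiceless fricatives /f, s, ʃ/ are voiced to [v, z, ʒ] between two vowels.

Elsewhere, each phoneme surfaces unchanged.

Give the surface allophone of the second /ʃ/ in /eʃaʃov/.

[ʒ]

/ʃ/ (between /a/ and /o/) occurs between two vowels → [ʒ] by rule 1.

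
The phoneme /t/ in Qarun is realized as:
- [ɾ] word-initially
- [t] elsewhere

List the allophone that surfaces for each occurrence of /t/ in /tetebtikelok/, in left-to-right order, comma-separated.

Occurrence 1 (position 1): word-initially → [ɾ].
Occurrence 2 (position 3): no conditioning environment matches → elsewhere allophone [t].
Occurrence 3 (position 6): no conditioning environment matches → elsewhere allophone [t].

[ɾ], [t], [t]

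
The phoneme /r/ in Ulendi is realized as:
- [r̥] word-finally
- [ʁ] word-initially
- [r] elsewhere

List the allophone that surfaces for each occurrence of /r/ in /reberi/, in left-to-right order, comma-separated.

[ʁ], [r]

Occurrence 1 (position 1): word-initially → [ʁ].
Occurrence 2 (position 5): no conditioning environment matches → elsewhere allophone [r].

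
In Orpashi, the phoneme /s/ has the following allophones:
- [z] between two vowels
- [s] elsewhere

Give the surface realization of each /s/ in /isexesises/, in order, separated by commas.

[z], [z], [z], [s]

Occurrence 1 (position 2): between two vowels → [z].
Occurrence 2 (position 6): between two vowels → [z].
Occurrence 3 (position 8): between two vowels → [z].
Occurrence 4 (position 10): no conditioning environment matches → elsewhere allophone [s].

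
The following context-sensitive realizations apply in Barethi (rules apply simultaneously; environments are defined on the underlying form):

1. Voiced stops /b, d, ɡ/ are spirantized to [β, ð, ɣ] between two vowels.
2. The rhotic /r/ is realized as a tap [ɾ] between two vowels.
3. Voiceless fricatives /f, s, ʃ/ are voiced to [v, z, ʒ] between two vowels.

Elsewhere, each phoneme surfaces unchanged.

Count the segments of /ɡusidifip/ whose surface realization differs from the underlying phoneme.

Segments that undergo a rule: /s/ → [z] (rule 3); /d/ → [ð] (rule 1); /f/ → [v] (rule 3).
All other segments surface unchanged.

3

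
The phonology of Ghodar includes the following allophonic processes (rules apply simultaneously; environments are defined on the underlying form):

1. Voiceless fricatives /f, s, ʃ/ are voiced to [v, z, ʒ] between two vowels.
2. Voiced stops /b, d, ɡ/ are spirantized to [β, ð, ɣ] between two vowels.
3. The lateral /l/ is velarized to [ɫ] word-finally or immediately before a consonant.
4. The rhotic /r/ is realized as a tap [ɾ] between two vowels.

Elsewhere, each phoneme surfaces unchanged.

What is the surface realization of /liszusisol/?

/l/ (word-initial) is in the target of rule 3 but the environment (word-finally or immediately before a consonant) is not met → [l].
/s/ (between /i/ and /z/) fails the environment for rule 1, so it stays [s].
Rule 1 applies to /s/ (between /u/ and /i/: between two vowels) → [z].
/s/ (between /i/ and /o/): between two vowels, so rule 1 applies → [z].
/l/ (word-final) occurs word-finally or immediately before a consonant → [ɫ] by rule 3.

[liszuzizoɫ]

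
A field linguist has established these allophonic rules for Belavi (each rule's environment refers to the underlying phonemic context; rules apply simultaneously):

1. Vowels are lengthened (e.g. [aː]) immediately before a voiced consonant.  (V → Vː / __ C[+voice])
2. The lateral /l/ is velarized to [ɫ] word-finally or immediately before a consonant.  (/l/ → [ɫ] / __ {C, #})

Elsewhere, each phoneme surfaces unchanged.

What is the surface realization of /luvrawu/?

[luːvraːwu]

/l/ (word-initial) fails the environment for rule 2, so it stays [l].
Rule 1 applies to /u/ (between /l/ and /v/: before a voiced consonant) → [uː].
/a/ (between /r/ and /w/) occurs before a voiced consonant → [aː] by rule 1.
/u/ — word-final; rule 1 does not apply here → [u].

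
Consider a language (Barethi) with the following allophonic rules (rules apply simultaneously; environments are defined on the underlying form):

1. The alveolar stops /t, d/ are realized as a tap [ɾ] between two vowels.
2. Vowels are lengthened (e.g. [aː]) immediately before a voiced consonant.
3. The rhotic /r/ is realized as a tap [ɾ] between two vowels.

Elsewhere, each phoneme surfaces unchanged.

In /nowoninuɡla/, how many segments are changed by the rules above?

4

Segments that undergo a rule: /o/ → [oː] (rule 2); /o/ → [oː] (rule 2); /i/ → [iː] (rule 2); /u/ → [uː] (rule 2).
All other segments surface unchanged.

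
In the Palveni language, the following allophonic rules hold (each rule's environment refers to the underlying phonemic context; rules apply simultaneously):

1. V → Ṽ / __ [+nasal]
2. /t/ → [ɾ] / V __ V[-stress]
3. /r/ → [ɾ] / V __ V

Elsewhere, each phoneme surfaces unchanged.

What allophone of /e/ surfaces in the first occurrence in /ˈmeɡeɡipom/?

/e/ (between /m/ and /ɡ/) is in the target of rule 1 but the environment (before a nasal consonant) is not met → [e].

[e]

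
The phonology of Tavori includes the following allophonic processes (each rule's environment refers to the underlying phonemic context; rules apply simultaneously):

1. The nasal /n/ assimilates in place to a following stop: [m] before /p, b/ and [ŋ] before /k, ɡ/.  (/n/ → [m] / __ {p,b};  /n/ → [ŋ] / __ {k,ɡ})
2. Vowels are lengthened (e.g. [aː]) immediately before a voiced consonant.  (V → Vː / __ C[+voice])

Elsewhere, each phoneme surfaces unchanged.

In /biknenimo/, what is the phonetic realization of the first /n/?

[n]

/n/ — between /k/ and /e/; rule 1 does not apply here → [n].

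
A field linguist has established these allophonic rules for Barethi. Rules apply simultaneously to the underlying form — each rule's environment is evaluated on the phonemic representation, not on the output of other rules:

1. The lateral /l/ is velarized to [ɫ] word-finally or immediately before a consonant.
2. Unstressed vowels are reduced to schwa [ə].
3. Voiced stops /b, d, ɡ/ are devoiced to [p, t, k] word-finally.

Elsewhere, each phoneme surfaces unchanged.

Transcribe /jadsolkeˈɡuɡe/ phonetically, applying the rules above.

[jədsəɫkəˈɡuɡə]

/j/ stays [j].
/a/ (between /j/ and /d/): in an unstressed syllable, so rule 2 applies → [ə].
/d/ — between /a/ and /s/; rule 3 does not apply here → [d].
/s/ (between /d/ and /o/): no rule targets it → [s].
/o/ (between /s/ and /l/): in an unstressed syllable, so rule 2 applies → [ə].
/l/ (between /o/ and /k/): word-finally or immediately before a consonant, so rule 1 applies → [ɫ].
/k/ (between /l/ and /e/) is unaffected → [k].
/e/ (between /k/ and /ɡ/) occurs in an unstressed syllable → [ə] by rule 2.
/ɡ/ — between /e/ and /u/; rule 3 does not apply here → [ɡ].
/u/ (between /ɡ/ and /ɡ/) is in the target of rule 2 but the environment (in an unstressed syllable) is not met → [u].
/ɡ/ — between /u/ and /e/; rule 3 does not apply here → [ɡ].
/e/ (word-final): in an unstressed syllable, so rule 2 applies → [ə].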